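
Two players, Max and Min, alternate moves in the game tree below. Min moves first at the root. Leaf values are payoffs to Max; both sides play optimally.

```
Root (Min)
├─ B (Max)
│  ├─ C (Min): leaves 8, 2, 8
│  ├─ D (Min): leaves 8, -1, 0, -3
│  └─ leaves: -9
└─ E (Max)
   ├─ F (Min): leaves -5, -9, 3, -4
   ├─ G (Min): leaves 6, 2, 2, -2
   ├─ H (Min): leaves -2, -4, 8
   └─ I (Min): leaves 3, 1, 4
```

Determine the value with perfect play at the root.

C (Min): min(8, 2, 8) = 2
D (Min): min(8, -1, 0, -3) = -3
B (Max): max(2, -3, -9) = 2
F (Min): min(-5, -9, 3, -4) = -9
G (Min): min(6, 2, 2, -2) = -2
H (Min): min(-2, -4, 8) = -4
I (Min): min(3, 1, 4) = 1
E (Max): max(-9, -2, -4, 1) = 1
Root (Min): min(2, 1) = 1

1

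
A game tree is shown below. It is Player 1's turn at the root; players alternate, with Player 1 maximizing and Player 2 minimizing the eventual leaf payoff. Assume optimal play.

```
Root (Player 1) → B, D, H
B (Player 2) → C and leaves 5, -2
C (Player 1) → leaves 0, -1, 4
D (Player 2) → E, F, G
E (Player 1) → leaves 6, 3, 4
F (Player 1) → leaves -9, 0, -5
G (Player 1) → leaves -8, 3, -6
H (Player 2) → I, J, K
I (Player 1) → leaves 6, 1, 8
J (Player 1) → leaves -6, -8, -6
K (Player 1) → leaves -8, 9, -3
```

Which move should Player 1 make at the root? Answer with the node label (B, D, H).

D

C (Player 1): max(0, -1, 4) = 4
B (Player 2): min(4, 5, -2) = -2
E (Player 1): max(6, 3, 4) = 6
F (Player 1): max(-9, 0, -5) = 0
G (Player 1): max(-8, 3, -6) = 3
D (Player 2): min(6, 0, 3) = 0
I (Player 1): max(6, 1, 8) = 8
J (Player 1): max(-6, -8, -6) = -6
K (Player 1): max(-8, 9, -3) = 9
H (Player 2): min(8, -6, 9) = -6
Root (Player 1): max(-2, 0, -6) = 0
Player 1 picks the child with the highest value: D (value 0).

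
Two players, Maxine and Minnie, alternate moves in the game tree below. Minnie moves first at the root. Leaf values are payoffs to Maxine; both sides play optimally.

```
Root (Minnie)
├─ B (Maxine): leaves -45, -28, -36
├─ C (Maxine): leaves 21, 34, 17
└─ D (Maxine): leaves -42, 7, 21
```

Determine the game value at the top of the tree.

-28

B (Maxine): max(-45, -28, -36) = -28
C (Maxine): max(21, 34, 17) = 34
D (Maxine): max(-42, 7, 21) = 21
Root (Minnie): min(-28, 34, 21) = -28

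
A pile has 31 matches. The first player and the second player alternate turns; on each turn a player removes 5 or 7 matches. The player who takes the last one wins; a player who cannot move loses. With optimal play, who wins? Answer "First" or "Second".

First

W/L table (W = player to move can force a win):
i:   0  1  2  3  4  5  6  7  8  9 10 11 12 13 14 15 16 17 18 19 20 21 22 23 24 25 26 27 28 29 30 31
     L  L  L  L  L  W  W  W  W  W  W  W  L  L  L  L  L  W  W  W  W  W  W  W  L  L  L  L  L  W  W  W
Position 31 is W, so the first player wins.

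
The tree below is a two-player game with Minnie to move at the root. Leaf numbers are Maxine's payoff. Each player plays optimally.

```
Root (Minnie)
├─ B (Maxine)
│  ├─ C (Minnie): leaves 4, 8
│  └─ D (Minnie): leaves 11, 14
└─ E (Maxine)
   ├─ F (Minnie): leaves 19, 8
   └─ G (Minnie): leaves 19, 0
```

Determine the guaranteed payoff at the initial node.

8

C (Minnie): min(4, 8) = 4
D (Minnie): min(11, 14) = 11
B (Maxine): max(4, 11) = 11
F (Minnie): min(19, 8) = 8
G (Minnie): min(19, 0) = 0
E (Maxine): max(8, 0) = 8
Root (Minnie): min(11, 8) = 8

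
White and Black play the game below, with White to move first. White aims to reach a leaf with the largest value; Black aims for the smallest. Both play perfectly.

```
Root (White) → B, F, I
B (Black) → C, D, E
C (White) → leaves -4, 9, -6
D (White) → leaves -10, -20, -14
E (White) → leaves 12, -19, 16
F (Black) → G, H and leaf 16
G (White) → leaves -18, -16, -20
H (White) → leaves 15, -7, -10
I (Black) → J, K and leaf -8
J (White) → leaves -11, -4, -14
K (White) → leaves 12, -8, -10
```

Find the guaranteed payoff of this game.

-8

C (White): max(-4, 9, -6) = 9
D (White): max(-10, -20, -14) = -10
E (White): max(12, -19, 16) = 16
B (Black): min(9, -10, 16) = -10
G (White): max(-18, -16, -20) = -16
H (White): max(15, -7, -10) = 15
F (Black): min(-16, 15, 16) = -16
J (White): max(-11, -4, -14) = -4
K (White): max(12, -8, -10) = 12
I (Black): min(-4, 12, -8) = -8
Root (White): max(-10, -16, -8) = -8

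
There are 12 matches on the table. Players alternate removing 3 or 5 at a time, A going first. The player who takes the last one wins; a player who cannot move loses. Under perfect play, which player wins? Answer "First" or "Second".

First

Compute winning (W) and losing (L) positions by backward induction:
i:   0  1  2  3  4  5  6  7  8  9 10 11 12
     L  L  L  W  W  W  W  W  L  L  L  W  W
Position 12 is W, so the first player wins.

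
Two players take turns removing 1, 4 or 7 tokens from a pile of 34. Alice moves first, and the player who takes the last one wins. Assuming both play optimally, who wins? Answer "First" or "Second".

Second

i:   0  1  2  3  4  5  6  7  8  9 10 11 12 13 14 15 16 17 18 19 20 21 22 23 24 25 26 27 28 29 30 31 32 33 34
     L  W  L  W  W  L  W  W  L  W  L  W  W  L  W  W  L  W  L  W  W  L  W  W  L  W  L  W  W  L  W  W  L  W  L
Position 34 is L, so the second player wins.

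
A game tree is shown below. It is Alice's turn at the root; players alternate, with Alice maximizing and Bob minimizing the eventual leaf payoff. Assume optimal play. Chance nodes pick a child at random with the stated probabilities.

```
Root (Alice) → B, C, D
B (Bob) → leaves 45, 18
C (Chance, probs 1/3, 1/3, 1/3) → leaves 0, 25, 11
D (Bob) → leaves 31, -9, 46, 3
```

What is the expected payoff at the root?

B (Bob): min(45, 18) = 18
C (Chance): 1/3·0 + 1/3·25 + 1/3·11 = 12
D (Bob): min(31, -9, 46, 3) = -9
Root (Alice): max(18, 12, -9) = 18

18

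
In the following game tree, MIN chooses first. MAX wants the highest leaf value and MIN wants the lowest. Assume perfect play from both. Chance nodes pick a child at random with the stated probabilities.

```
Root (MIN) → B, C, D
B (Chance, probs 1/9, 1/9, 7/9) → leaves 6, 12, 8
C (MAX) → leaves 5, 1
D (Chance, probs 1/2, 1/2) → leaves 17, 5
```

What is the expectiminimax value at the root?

B (Chance): 1/9·6 + 1/9·12 + 7/9·8 = 8.22
C (MAX): max(5, 1) = 5
D (Chance): 1/2·17 + 1/2·5 = 11
Root (MIN): min(8.22, 5, 11) = 5

5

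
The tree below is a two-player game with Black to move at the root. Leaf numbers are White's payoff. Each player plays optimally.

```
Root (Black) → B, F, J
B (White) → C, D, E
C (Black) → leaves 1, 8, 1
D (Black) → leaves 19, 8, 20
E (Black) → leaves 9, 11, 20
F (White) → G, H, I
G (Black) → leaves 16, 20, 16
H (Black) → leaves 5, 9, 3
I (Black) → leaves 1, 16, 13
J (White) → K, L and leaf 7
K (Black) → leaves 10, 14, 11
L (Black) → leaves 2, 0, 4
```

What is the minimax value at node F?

G: min(16, 20, 16) = 16
H: min(5, 9, 3) = 3
I: min(1, 16, 13) = 1
F: max(16, 3, 1) = 16

16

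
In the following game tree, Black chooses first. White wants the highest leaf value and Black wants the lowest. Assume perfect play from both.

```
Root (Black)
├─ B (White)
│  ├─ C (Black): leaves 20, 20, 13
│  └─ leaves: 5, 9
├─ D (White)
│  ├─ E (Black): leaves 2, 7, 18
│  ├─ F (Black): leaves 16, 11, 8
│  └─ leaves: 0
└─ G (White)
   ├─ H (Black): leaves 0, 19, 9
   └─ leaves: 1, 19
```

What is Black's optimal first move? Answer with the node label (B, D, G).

D

C (Black): min(20, 20, 13) = 13
B (White): max(13, 5, 9) = 13
E (Black): min(2, 7, 18) = 2
F (Black): min(16, 11, 8) = 8
D (White): max(2, 8, 0) = 8
H (Black): min(0, 19, 9) = 0
G (White): max(0, 1, 19) = 19
Root (Black): min(13, 8, 19) = 8
Black picks the child with the lowest value: D (value 8).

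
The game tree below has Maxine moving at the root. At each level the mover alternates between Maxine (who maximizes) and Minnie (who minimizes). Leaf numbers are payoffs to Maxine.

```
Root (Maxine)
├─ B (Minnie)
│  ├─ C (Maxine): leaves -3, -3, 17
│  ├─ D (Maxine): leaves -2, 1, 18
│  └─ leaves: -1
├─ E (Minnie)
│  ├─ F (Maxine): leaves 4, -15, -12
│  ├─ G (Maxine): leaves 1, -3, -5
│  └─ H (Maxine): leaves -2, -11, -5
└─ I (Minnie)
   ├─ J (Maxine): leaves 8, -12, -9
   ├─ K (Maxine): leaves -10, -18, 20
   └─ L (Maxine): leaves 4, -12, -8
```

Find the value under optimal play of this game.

4

C (Maxine): max(-3, -3, 17) = 17
D (Maxine): max(-2, 1, 18) = 18
B (Minnie): min(17, 18, -1) = -1
F (Maxine): max(4, -15, -12) = 4
G (Maxine): max(1, -3, -5) = 1
H (Maxine): max(-2, -11, -5) = -2
E (Minnie): min(4, 1, -2) = -2
J (Maxine): max(8, -12, -9) = 8
K (Maxine): max(-10, -18, 20) = 20
L (Maxine): max(4, -12, -8) = 4
I (Minnie): min(8, 20, 4) = 4
Root (Maxine): max(-1, -2, 4) = 4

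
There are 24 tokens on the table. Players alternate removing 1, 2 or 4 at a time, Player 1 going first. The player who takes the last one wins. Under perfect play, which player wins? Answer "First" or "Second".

Second

i:   0  1  2  3  4  5  6  7  8  9 10 11 12 13 14 15 16 17 18 19 20 21 22 23 24
     L  W  W  L  W  W  L  W  W  L  W  W  L  W  W  L  W  W  L  W  W  L  W  W  L
Position 24 is L, so the second player wins.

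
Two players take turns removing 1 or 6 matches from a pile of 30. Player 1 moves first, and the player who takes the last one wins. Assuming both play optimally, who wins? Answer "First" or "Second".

Second

Positions where the player to move wins (W) vs loses (L):
i:   0  1  2  3  4  5  6  7  8  9 10 11 12 13 14 15 16 17 18 19 20 21 22 23 24 25 26 27 28 29 30
     L  W  L  W  L  W  W  L  W  L  W  L  W  W  L  W  L  W  L  W  W  L  W  L  W  L  W  W  L  W  L
Position 30 is L, so the second player wins.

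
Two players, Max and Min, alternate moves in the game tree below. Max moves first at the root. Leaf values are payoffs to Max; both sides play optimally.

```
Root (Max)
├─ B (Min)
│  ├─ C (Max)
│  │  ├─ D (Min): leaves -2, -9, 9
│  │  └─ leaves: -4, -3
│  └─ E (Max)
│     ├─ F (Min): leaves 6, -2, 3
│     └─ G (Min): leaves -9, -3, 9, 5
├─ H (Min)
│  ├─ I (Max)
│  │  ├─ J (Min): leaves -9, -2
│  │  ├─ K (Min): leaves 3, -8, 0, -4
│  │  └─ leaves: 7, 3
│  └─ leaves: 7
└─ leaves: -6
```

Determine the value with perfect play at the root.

7

D (Min): min(-2, -9, 9) = -9
C (Max): max(-9, -4, -3) = -3
F (Min): min(6, -2, 3) = -2
G (Min): min(-9, -3, 9, 5) = -9
E (Max): max(-2, -9) = -2
B (Min): min(-3, -2) = -3
J (Min): min(-9, -2) = -9
K (Min): min(3, -8, 0, -4) = -8
I (Max): max(-9, -8, 7, 3) = 7
H (Min): min(7, 7) = 7
Root (Max): max(-3, 7, -6) = 7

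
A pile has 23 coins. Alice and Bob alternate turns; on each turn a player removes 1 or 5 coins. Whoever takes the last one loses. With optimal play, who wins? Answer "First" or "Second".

Compute winning (W) and losing (L) positions by backward induction:
i:   0  1  2  3  4  5  6  7  8  9 10 11 12 13 14 15 16 17 18 19 20 21 22 23
     W  L  W  L  W  L  W  L  W  L  W  L  W  L  W  L  W  L  W  L  W  L  W  L
Position 23 is L, so the second player wins.

Second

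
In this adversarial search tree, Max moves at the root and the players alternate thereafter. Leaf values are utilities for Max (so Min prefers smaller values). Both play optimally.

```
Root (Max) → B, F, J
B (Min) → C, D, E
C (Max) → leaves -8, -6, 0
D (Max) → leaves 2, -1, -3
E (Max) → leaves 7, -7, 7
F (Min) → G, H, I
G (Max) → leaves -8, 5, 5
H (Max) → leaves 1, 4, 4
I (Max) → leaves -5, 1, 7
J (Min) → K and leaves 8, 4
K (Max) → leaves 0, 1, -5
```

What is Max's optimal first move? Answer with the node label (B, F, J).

F

C (Max): max(-8, -6, 0) = 0
D (Max): max(2, -1, -3) = 2
E (Max): max(7, -7, 7) = 7
B (Min): min(0, 2, 7) = 0
G (Max): max(-8, 5, 5) = 5
H (Max): max(1, 4, 4) = 4
I (Max): max(-5, 1, 7) = 7
F (Min): min(5, 4, 7) = 4
K (Max): max(0, 1, -5) = 1
J (Min): min(1, 8, 4) = 1
Root (Max): max(0, 4, 1) = 4
Max picks the child with the highest value: F (value 4).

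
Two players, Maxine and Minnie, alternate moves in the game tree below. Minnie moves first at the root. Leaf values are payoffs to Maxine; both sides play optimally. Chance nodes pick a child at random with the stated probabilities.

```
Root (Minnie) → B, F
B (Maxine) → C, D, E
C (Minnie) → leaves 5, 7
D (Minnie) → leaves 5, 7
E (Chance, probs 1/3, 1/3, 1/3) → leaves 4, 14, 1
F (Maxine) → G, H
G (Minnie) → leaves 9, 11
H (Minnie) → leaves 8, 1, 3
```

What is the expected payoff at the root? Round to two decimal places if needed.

C (Minnie): min(5, 7) = 5
D (Minnie): min(5, 7) = 5
E (Chance): 1/3·4 + 1/3·14 + 1/3·1 = 6.33
B (Maxine): max(5, 5, 6.33) = 6.33
G (Minnie): min(9, 11) = 9
H (Minnie): min(8, 1, 3) = 1
F (Maxine): max(9, 1) = 9
Root (Minnie): min(6.33, 9) = 6.33

6.33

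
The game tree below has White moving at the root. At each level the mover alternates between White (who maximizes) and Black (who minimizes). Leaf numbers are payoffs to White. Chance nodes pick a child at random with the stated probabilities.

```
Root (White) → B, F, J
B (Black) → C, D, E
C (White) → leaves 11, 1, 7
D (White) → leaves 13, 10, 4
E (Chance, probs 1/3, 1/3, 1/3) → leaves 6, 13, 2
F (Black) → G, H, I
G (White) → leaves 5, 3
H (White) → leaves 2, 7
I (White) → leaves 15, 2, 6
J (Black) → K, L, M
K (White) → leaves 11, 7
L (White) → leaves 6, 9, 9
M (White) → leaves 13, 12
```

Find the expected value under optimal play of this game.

9

C (White): max(11, 1, 7) = 11
D (White): max(13, 10, 4) = 13
E (Chance): 1/3·6 + 1/3·13 + 1/3·2 = 7
B (Black): min(11, 13, 7) = 7
G (White): max(5, 3) = 5
H (White): max(2, 7) = 7
I (White): max(15, 2, 6) = 15
F (Black): min(5, 7, 15) = 5
K (White): max(11, 7) = 11
L (White): max(6, 9, 9) = 9
M (White): max(13, 12) = 13
J (Black): min(11, 9, 13) = 9
Root (White): max(7, 5, 9) = 9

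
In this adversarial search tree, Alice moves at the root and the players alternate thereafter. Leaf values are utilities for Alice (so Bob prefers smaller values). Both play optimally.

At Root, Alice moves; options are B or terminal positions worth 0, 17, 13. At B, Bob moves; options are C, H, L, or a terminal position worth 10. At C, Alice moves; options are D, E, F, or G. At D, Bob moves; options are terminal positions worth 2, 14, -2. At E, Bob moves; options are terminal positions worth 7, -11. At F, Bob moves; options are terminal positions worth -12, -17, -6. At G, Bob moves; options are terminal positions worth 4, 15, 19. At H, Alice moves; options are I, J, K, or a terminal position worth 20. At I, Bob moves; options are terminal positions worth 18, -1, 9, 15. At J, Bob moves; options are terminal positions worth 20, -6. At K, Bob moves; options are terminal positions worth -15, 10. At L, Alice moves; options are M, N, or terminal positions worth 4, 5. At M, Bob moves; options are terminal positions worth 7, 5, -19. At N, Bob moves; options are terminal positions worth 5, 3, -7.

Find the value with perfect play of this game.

D (Bob): min(2, 14, -2) = -2
E (Bob): min(7, -11) = -11
F (Bob): min(-12, -17, -6) = -17
G (Bob): min(4, 15, 19) = 4
C (Alice): max(-2, -11, -17, 4) = 4
I (Bob): min(18, -1, 9, 15) = -1
J (Bob): min(20, -6) = -6
K (Bob): min(-15, 10) = -15
H (Alice): max(-1, -6, -15, 20) = 20
M (Bob): min(7, 5, -19) = -19
N (Bob): min(5, 3, -7) = -7
L (Alice): max(-19, -7, 4, 5) = 5
B (Bob): min(4, 20, 5, 10) = 4
Root (Alice): max(4, 0, 17, 13) = 17

17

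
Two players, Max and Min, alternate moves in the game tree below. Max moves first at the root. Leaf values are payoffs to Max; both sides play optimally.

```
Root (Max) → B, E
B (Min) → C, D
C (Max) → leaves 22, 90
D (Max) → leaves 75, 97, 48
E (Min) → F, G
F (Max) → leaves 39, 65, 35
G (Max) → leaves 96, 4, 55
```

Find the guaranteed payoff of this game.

90

C (Max): max(22, 90) = 90
D (Max): max(75, 97, 48) = 97
B (Min): min(90, 97) = 90
F (Max): max(39, 65, 35) = 65
G (Max): max(96, 4, 55) = 96
E (Min): min(65, 96) = 65
Root (Max): max(90, 65) = 90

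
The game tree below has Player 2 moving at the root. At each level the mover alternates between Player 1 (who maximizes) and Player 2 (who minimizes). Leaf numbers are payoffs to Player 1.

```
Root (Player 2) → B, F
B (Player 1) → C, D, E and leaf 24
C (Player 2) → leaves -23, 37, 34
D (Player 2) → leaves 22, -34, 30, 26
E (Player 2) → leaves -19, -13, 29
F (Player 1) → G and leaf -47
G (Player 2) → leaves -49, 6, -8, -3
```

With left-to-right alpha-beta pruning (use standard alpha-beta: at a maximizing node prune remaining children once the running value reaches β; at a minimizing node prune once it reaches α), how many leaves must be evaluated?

C [α=-∞,β=+∞]: v=-23
D [α=-23,β=+∞]: v=-34 after child 2 ≤ α → α-cutoff, skip 2
E [α=-23,β=+∞]: v=-19
B [α=-∞,β=+∞]: v=24
G [α=-∞,β=24]: v=-49
F [α=-∞,β=24]: v=-47
Root [α=-∞,β=+∞]: v=-47
Leaves evaluated: 14 of 16.

14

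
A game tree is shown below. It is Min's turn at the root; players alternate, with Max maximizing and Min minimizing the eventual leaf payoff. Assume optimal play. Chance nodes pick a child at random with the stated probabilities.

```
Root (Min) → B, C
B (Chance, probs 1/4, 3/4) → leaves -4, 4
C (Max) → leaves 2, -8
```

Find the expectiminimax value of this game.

2

B (Chance): 1/4·-4 + 3/4·4 = 2
C (Max): max(2, -8) = 2
Root (Min): min(2, 2) = 2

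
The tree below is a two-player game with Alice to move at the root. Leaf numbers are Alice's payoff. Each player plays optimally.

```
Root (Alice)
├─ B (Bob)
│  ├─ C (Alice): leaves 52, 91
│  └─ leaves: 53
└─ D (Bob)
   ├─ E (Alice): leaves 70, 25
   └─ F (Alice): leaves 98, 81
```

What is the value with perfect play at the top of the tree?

70

C (Alice): max(52, 91) = 91
B (Bob): min(91, 53) = 53
E (Alice): max(70, 25) = 70
F (Alice): max(98, 81) = 98
D (Bob): min(70, 98) = 70
Root (Alice): max(53, 70) = 70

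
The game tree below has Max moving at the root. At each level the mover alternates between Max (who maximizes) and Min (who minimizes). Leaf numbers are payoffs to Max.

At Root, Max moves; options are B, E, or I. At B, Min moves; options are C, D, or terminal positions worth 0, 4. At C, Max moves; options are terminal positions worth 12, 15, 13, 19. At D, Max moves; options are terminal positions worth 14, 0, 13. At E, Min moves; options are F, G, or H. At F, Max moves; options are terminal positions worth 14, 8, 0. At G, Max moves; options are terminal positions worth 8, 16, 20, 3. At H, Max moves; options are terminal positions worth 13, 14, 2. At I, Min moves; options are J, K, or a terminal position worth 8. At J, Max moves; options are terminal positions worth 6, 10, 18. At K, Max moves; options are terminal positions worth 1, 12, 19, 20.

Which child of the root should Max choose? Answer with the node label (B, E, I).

E

C (Max): max(12, 15, 13, 19) = 19
D (Max): max(14, 0, 13) = 14
B (Min): min(19, 14, 0, 4) = 0
F (Max): max(14, 8, 0) = 14
G (Max): max(8, 16, 20, 3) = 20
H (Max): max(13, 14, 2) = 14
E (Min): min(14, 20, 14) = 14
J (Max): max(6, 10, 18) = 18
K (Max): max(1, 12, 19, 20) = 20
I (Min): min(18, 20, 8) = 8
Root (Max): max(0, 14, 8) = 14
Max picks the child with the highest value: E (value 14).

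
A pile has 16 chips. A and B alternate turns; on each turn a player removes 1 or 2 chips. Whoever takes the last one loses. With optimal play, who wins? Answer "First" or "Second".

Positions where the player to move wins (W) vs loses (L):
i:   0  1  2  3  4  5  6  7  8  9 10 11 12 13 14 15 16
     W  L  W  W  L  W  W  L  W  W  L  W  W  L  W  W  L
Position 16 is L, so the second player wins.

Second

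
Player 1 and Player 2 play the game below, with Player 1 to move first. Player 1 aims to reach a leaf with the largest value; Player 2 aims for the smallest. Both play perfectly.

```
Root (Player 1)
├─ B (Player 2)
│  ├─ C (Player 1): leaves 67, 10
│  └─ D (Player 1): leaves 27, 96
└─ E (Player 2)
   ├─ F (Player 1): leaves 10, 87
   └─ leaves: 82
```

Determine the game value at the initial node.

82

C (Player 1): max(67, 10) = 67
D (Player 1): max(27, 96) = 96
B (Player 2): min(67, 96) = 67
F (Player 1): max(10, 87) = 87
E (Player 2): min(87, 82) = 82
Root (Player 1): max(67, 82) = 82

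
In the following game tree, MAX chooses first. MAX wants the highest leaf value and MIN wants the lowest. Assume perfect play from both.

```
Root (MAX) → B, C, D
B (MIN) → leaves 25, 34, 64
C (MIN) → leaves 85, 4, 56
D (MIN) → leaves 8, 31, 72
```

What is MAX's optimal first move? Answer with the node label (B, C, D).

B

B (MIN): min(25, 34, 64) = 25
C (MIN): min(85, 4, 56) = 4
D (MIN): min(8, 31, 72) = 8
Root (MAX): max(25, 4, 8) = 25
MAX picks the child with the highest value: B (value 25).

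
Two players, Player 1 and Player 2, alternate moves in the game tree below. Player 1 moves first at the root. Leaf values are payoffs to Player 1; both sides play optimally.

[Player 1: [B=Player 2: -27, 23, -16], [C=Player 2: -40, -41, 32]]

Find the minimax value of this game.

B (Player 2): min(-27, 23, -16) = -27
C (Player 2): min(-40, -41, 32) = -41
Root (Player 1): max(-27, -41) = -27

-27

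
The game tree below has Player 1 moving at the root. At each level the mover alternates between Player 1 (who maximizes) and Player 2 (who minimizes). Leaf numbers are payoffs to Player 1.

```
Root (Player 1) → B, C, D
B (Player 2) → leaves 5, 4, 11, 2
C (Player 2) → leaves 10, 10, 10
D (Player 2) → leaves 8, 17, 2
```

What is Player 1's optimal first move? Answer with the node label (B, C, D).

C

B (Player 2): min(5, 4, 11, 2) = 2
C (Player 2): min(10, 10, 10) = 10
D (Player 2): min(8, 17, 2) = 2
Root (Player 1): max(2, 10, 2) = 10
Player 1 picks the child with the highest value: C (value 10).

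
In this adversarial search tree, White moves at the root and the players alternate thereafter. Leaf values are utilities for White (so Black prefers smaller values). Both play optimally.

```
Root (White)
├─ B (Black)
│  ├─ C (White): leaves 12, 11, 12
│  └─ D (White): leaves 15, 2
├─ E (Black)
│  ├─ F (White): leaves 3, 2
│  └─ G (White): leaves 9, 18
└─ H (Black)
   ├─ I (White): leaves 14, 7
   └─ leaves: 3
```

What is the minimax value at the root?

C (White): max(12, 11, 12) = 12
D (White): max(15, 2) = 15
B (Black): min(12, 15) = 12
F (White): max(3, 2) = 3
G (White): max(9, 18) = 18
E (Black): min(3, 18) = 3
I (White): max(14, 7) = 14
H (Black): min(14, 3) = 3
Root (White): max(12, 3, 3) = 12

12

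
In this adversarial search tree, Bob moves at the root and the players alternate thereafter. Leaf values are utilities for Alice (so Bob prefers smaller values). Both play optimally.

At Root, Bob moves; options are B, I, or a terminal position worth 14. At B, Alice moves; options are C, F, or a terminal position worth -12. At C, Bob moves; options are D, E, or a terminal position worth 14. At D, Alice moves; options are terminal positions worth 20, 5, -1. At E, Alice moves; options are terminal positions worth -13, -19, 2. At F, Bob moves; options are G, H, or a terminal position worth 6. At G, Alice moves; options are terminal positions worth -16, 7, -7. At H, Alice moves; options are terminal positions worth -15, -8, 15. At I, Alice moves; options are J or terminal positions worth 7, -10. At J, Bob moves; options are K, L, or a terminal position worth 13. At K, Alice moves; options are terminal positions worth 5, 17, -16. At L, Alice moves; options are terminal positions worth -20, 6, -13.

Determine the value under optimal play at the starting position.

6

D (Alice): max(20, 5, -1) = 20
E (Alice): max(-13, -19, 2) = 2
C (Bob): min(20, 2, 14) = 2
G (Alice): max(-16, 7, -7) = 7
H (Alice): max(-15, -8, 15) = 15
F (Bob): min(7, 15, 6) = 6
B (Alice): max(2, 6, -12) = 6
K (Alice): max(5, 17, -16) = 17
L (Alice): max(-20, 6, -13) = 6
J (Bob): min(17, 6, 13) = 6
I (Alice): max(6, 7, -10) = 7
Root (Bob): min(6, 7, 14) = 6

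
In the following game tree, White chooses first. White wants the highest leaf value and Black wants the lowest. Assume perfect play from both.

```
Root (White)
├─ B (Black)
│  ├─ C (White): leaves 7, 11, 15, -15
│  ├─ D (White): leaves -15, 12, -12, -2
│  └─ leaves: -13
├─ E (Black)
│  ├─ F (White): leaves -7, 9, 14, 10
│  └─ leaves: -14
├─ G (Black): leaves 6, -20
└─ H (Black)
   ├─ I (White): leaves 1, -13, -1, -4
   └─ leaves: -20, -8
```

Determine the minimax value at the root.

C (White): max(7, 11, 15, -15) = 15
D (White): max(-15, 12, -12, -2) = 12
B (Black): min(15, 12, -13) = -13
F (White): max(-7, 9, 14, 10) = 14
E (Black): min(14, -14) = -14
G (Black): min(6, -20) = -20
I (White): max(1, -13, -1, -4) = 1
H (Black): min(1, -20, -8) = -20
Root (White): max(-13, -14, -20, -20) = -13

-13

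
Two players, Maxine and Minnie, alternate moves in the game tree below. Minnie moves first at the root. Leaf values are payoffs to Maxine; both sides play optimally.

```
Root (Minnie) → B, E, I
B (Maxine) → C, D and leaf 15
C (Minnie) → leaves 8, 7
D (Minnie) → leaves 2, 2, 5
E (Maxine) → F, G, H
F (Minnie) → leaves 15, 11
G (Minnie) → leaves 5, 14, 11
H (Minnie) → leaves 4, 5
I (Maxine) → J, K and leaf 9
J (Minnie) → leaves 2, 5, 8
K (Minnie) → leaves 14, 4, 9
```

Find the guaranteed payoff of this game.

C (Minnie): min(8, 7) = 7
D (Minnie): min(2, 2, 5) = 2
B (Maxine): max(7, 2, 15) = 15
F (Minnie): min(15, 11) = 11
G (Minnie): min(5, 14, 11) = 5
H (Minnie): min(4, 5) = 4
E (Maxine): max(11, 5, 4) = 11
J (Minnie): min(2, 5, 8) = 2
K (Minnie): min(14, 4, 9) = 4
I (Maxine): max(2, 4, 9) = 9
Root (Minnie): min(15, 11, 9) = 9

9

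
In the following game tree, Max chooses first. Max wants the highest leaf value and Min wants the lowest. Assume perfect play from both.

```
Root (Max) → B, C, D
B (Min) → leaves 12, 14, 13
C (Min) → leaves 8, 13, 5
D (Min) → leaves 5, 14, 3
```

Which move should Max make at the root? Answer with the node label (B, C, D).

B

B (Min): min(12, 14, 13) = 12
C (Min): min(8, 13, 5) = 5
D (Min): min(5, 14, 3) = 3
Root (Max): max(12, 5, 3) = 12
Max picks the child with the highest value: B (value 12).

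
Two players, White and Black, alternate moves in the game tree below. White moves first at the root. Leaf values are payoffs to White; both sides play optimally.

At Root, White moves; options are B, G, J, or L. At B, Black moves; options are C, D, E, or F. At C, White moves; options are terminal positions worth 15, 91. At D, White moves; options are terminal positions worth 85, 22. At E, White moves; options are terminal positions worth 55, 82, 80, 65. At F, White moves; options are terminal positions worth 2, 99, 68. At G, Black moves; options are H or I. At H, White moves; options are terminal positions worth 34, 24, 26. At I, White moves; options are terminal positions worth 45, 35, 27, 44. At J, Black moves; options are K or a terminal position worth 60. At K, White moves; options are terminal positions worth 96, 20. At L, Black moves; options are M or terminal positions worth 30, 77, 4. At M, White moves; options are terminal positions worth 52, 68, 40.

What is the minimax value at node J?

60

K: max(96, 20) = 96
J: min(96, 60) = 60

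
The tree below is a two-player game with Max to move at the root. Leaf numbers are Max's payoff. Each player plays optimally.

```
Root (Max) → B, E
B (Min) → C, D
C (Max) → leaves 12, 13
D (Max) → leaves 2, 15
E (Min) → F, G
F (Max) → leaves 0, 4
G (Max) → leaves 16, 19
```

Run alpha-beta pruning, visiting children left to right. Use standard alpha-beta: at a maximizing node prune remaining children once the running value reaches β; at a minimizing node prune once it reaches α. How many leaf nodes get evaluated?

6

C [α=-∞,β=+∞]: v=13
D [α=-∞,β=13]: v=15
B [α=-∞,β=+∞]: v=13
F [α=13,β=+∞]: v=4
E [α=13,β=+∞]: v=4 after child 1 ≤ α → α-cutoff, skip 1
Root [α=-∞,β=+∞]: v=13
Leaves evaluated: 6 of 8.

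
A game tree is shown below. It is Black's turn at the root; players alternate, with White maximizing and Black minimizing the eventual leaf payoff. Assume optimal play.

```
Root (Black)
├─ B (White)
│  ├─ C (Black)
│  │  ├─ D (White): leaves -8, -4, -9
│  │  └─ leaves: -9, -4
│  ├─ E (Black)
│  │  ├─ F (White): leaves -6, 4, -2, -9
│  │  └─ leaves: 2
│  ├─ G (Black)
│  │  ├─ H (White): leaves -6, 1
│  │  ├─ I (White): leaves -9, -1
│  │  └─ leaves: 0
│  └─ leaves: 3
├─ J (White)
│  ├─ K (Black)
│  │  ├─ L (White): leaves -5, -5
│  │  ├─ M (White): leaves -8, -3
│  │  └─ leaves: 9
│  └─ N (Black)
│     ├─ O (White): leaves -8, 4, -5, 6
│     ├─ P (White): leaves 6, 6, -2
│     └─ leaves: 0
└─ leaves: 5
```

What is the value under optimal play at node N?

0

O: max(-8, 4, -5, 6) = 6
P: max(6, 6, -2) = 6
N: min(6, 6, 0) = 0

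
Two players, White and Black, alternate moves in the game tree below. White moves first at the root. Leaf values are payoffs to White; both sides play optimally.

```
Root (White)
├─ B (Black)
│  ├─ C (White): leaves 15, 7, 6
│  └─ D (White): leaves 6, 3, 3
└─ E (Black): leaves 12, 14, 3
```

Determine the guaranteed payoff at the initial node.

C (White): max(15, 7, 6) = 15
D (White): max(6, 3, 3) = 6
B (Black): min(15, 6) = 6
E (Black): min(12, 14, 3) = 3
Root (White): max(6, 3) = 6

6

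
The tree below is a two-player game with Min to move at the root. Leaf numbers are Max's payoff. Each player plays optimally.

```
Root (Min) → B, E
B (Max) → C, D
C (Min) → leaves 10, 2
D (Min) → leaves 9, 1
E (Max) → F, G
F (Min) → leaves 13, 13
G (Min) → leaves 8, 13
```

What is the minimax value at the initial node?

2

C (Min): min(10, 2) = 2
D (Min): min(9, 1) = 1
B (Max): max(2, 1) = 2
F (Min): min(13, 13) = 13
G (Min): min(8, 13) = 8
E (Max): max(13, 8) = 13
Root (Min): min(2, 13) = 2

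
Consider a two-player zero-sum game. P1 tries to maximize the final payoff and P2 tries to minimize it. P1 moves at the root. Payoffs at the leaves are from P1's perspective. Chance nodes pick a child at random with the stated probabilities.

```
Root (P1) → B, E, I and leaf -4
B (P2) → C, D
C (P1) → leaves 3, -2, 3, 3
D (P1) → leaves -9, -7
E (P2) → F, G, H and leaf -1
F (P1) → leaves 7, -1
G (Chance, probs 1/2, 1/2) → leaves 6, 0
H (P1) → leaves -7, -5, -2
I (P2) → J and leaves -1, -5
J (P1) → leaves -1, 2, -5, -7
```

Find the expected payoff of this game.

-2

C (P1): max(3, -2, 3, 3) = 3
D (P1): max(-9, -7) = -7
B (P2): min(3, -7) = -7
F (P1): max(7, -1) = 7
G (Chance): 1/2·6 + 1/2·0 = 3
H (P1): max(-7, -5, -2) = -2
E (P2): min(7, 3, -2, -1) = -2
J (P1): max(-1, 2, -5, -7) = 2
I (P2): min(2, -1, -5) = -5
Root (P1): max(-7, -2, -5, -4) = -2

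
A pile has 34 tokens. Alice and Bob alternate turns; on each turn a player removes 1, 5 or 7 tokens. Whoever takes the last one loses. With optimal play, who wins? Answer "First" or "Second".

Compute winning (W) and losing (L) positions by backward induction:
i:   0  1  2  3  4  5  6  7  8  9 10 11 12 13 14 15 16 17 18 19 20 21 22 23 24 25 26 27 28 29 30 31 32 33 34
     W  L  W  L  W  L  W  L  W  L  W  L  W  L  W  L  W  L  W  L  W  L  W  L  W  L  W  L  W  L  W  L  W  L  W
Position 34 is W, so the first player wins.

First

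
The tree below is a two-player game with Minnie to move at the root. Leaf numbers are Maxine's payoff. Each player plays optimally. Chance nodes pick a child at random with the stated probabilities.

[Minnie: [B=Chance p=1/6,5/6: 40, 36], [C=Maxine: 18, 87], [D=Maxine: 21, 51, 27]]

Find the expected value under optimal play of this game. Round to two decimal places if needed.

36.67

B (Chance): 1/6·40 + 5/6·36 = 36.67
C (Maxine): max(18, 87) = 87
D (Maxine): max(21, 51, 27) = 51
Root (Minnie): min(36.67, 87, 51) = 36.67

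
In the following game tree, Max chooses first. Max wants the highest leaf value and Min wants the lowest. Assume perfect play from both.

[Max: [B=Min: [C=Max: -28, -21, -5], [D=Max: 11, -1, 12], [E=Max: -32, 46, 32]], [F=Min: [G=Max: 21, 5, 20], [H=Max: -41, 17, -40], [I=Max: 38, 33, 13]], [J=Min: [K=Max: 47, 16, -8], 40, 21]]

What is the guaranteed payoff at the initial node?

21

C (Max): max(-28, -21, -5) = -5
D (Max): max(11, -1, 12) = 12
E (Max): max(-32, 46, 32) = 46
B (Min): min(-5, 12, 46) = -5
G (Max): max(21, 5, 20) = 21
H (Max): max(-41, 17, -40) = 17
I (Max): max(38, 33, 13) = 38
F (Min): min(21, 17, 38) = 17
K (Max): max(47, 16, -8) = 47
J (Min): min(47, 40, 21) = 21
Root (Max): max(-5, 17, 21) = 21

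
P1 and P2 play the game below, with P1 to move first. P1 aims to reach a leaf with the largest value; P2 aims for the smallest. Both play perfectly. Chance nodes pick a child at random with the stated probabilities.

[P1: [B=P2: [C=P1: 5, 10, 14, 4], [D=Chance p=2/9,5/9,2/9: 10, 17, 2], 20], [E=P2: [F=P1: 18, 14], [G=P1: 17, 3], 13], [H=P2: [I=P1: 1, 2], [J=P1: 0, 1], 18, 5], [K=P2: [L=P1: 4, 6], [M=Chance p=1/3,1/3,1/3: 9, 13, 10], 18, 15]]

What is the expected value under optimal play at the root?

C (P1): max(5, 10, 14, 4) = 14
D (Chance): 2/9·10 + 5/9·17 + 2/9·2 = 12.11
B (P2): min(14, 12.11, 20) = 12.11
F (P1): max(18, 14) = 18
G (P1): max(17, 3) = 17
E (P2): min(18, 17, 13) = 13
I (P1): max(1, 2) = 2
J (P1): max(0, 1) = 1
H (P2): min(2, 1, 18, 5) = 1
L (P1): max(4, 6) = 6
M (Chance): 1/3·9 + 1/3·13 + 1/3·10 = 10.67
K (P2): min(6, 10.67, 18, 15) = 6
Root (P1): max(12.11, 13, 1, 6) = 13

13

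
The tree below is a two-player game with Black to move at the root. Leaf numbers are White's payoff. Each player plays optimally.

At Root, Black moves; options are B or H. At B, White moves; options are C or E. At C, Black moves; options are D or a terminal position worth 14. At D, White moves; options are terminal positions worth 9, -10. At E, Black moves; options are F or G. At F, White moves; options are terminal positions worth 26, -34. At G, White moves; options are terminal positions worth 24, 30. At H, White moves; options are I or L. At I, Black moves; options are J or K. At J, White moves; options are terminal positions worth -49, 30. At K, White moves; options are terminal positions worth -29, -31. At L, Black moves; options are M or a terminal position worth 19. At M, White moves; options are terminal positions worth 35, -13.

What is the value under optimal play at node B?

26

D: max(9, -10) = 9
C: min(9, 14) = 9
F: max(26, -34) = 26
G: max(24, 30) = 30
E: min(26, 30) = 26
B: max(9, 26) = 26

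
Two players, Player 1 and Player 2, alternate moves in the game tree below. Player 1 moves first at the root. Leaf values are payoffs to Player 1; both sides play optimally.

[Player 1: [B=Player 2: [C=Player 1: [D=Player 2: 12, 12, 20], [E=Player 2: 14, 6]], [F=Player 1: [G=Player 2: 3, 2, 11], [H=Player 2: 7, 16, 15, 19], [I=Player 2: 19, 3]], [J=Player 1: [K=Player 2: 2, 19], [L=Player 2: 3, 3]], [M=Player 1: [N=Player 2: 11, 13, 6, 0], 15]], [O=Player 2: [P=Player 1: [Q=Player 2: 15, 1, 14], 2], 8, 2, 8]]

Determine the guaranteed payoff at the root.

D (Player 2): min(12, 12, 20) = 12
E (Player 2): min(14, 6) = 6
C (Player 1): max(12, 6) = 12
G (Player 2): min(3, 2, 11) = 2
H (Player 2): min(7, 16, 15, 19) = 7
I (Player 2): min(19, 3) = 3
F (Player 1): max(2, 7, 3) = 7
K (Player 2): min(2, 19) = 2
L (Player 2): min(3, 3) = 3
J (Player 1): max(2, 3) = 3
N (Player 2): min(11, 13, 6, 0) = 0
M (Player 1): max(0, 15) = 15
B (Player 2): min(12, 7, 3, 15) = 3
Q (Player 2): min(15, 1, 14) = 1
P (Player 1): max(1, 2) = 2
O (Player 2): min(2, 8, 2, 8) = 2
Root (Player 1): max(3, 2) = 3

3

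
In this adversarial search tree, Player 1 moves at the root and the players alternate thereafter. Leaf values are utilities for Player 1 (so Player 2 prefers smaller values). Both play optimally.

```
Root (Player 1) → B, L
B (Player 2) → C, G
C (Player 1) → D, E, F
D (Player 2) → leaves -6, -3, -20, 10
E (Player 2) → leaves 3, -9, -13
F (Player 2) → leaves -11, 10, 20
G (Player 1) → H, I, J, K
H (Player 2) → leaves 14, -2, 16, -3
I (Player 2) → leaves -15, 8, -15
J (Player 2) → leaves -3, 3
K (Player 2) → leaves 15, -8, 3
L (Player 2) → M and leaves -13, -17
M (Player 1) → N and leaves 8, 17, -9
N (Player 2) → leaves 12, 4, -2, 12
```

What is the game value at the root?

D (Player 2): min(-6, -3, -20, 10) = -20
E (Player 2): min(3, -9, -13) = -13
F (Player 2): min(-11, 10, 20) = -11
C (Player 1): max(-20, -13, -11) = -11
H (Player 2): min(14, -2, 16, -3) = -3
I (Player 2): min(-15, 8, -15) = -15
J (Player 2): min(-3, 3) = -3
K (Player 2): min(15, -8, 3) = -8
G (Player 1): max(-3, -15, -3, -8) = -3
B (Player 2): min(-11, -3) = -11
N (Player 2): min(12, 4, -2, 12) = -2
M (Player 1): max(-2, 8, 17, -9) = 17
L (Player 2): min(17, -13, -17) = -17
Root (Player 1): max(-11, -17) = -11

-11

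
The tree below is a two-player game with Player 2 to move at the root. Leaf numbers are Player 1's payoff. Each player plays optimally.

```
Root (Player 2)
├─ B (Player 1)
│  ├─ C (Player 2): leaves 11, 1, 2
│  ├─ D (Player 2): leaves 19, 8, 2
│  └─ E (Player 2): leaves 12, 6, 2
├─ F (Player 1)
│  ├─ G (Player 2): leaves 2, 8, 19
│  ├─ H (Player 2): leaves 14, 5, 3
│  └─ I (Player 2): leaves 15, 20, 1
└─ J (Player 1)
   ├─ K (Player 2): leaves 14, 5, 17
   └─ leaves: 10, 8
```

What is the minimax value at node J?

10

K: min(14, 5, 17) = 5
J: max(5, 10, 8) = 10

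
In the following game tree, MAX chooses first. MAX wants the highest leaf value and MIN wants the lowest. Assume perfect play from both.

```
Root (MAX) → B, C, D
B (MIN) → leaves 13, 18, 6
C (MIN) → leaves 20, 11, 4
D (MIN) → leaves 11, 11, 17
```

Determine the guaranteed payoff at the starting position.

B (MIN): min(13, 18, 6) = 6
C (MIN): min(20, 11, 4) = 4
D (MIN): min(11, 11, 17) = 11
Root (MAX): max(6, 4, 11) = 11

11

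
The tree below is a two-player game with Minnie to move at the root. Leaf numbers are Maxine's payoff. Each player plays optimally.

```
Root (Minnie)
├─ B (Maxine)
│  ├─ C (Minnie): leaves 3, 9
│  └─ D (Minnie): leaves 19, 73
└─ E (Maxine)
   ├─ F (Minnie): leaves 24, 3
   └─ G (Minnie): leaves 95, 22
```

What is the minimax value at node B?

19

C: min(3, 9) = 3
D: min(19, 73) = 19
B: max(3, 19) = 19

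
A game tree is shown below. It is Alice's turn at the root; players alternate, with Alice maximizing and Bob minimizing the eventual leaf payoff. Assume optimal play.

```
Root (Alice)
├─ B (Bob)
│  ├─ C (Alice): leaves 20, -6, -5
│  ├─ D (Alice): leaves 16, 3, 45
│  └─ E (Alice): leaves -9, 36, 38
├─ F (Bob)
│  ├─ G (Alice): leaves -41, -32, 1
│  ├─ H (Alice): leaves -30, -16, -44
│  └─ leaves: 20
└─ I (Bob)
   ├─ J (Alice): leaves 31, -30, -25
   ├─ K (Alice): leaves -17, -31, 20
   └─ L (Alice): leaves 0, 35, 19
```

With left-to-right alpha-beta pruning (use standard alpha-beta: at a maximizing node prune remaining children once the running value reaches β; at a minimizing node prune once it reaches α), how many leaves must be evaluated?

C [α=-∞,β=+∞]: v=20
D [α=-∞,β=20]: v=45
E [α=-∞,β=20]: v=36 after child 2 ≥ β → β-cutoff, skip 1
B [α=-∞,β=+∞]: v=20
G [α=20,β=+∞]: v=1
F [α=20,β=+∞]: v=1 after child 1 ≤ α → α-cutoff, skip 2
J [α=20,β=+∞]: v=31
K [α=20,β=31]: v=20
I [α=20,β=+∞]: v=20 after child 2 ≤ α → α-cutoff, skip 1
Root [α=-∞,β=+∞]: v=20
Leaves evaluated: 17 of 25.

17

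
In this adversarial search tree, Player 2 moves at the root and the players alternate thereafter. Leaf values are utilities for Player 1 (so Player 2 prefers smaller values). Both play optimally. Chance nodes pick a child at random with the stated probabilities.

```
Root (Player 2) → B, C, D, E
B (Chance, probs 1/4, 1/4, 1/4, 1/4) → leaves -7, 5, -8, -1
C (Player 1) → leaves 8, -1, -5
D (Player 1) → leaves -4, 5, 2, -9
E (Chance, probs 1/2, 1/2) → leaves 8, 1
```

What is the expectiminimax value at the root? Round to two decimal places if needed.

-2.75

B (Chance): 1/4·-7 + 1/4·5 + 1/4·-8 + 1/4·-1 = -2.75
C (Player 1): max(8, -1, -5) = 8
D (Player 1): max(-4, 5, 2, -9) = 5
E (Chance): 1/2·8 + 1/2·1 = 4.5
Root (Player 2): min(-2.75, 8, 5, 4.5) = -2.75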